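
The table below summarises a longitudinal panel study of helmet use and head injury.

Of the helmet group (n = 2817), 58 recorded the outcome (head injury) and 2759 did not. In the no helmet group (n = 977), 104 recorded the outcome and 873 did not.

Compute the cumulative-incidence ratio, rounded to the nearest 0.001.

From the description: a = 58, b = 2759, c = 104, d = 873.
Risk in exposed = 58/2817 = 0.02059; risk in unexposed = 104/977 = 0.10645.
RR = 0.02059 / 0.10645 = 0.19342
The risk is 81% lower among the exposed than among the unexposed.

0.193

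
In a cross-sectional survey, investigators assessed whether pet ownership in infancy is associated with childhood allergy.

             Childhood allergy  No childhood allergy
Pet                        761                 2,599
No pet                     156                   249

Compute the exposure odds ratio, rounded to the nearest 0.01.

Cells: a = 761, b = 2599, c = 156, d = 249.
OR = (a·d)/(b·c) = (761 × 249) / (2599 × 156) = 189489 / 405444 = 0.46736
Exposure is associated with lower odds of childhood allergy (OR = 0.47 < 1).

0.47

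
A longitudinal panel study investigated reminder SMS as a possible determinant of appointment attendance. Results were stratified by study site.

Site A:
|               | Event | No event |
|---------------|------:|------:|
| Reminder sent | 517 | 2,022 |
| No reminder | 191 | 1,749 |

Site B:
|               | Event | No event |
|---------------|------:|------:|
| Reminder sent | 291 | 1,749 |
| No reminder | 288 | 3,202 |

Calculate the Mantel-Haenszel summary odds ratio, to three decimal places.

2.089

OR_MH = Σ(aᵢdᵢ/nᵢ) / Σ(bᵢcᵢ/nᵢ), where nᵢ is the stratum total.
Stratum 1 (Site A): n = 4479; a·d/n = 517·1749/4479 = 201.8828; b·c/n = 2022·191/4479 = 86.2251
Stratum 2 (Site B): n = 5530; a·d/n = 291·3202/5530 = 168.4958; b·c/n = 1749·288/5530 = 91.0872
OR_MH = (201.8828 + 168.4958) / (86.2251 + 91.0872) = 370.3786 / 177.3122 = 2.08885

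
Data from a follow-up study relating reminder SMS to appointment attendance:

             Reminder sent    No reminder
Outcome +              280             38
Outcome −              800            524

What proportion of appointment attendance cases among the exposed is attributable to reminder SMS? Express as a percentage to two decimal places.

73.92

Reading the table with exposure as columns: a = 280 (Reminder sent, case), b = 800 (Reminder sent, non-case), c = 38 (No reminder, case), d = 524.
Risk in exposed = 280/1080 = 0.25926; risk in unexposed = 38/562 = 0.06762.
RR = 0.25926/0.06762 = 3.83431
AR% = (RR − 1)/RR × 100 = (3.83431 − 1)/3.83431 × 100 = 73.9197%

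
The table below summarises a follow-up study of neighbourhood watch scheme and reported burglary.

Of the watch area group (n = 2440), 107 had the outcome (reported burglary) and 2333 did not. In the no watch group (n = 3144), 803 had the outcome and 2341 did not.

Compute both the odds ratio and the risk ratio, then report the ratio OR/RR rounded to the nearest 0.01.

0.78

From the description: a = 107, b = 2333, c = 803, d = 2341.
OR = (107·2341)/(2333·803) = 250487/1873399 = 0.13371
Risk in exposed = 107/2440 = 0.04385; risk in unexposed = 803/3144 = 0.25541; RR = 0.17170
OR/RR = 0.13371 / 0.17170 = 0.77874
The outcome is not rare, so the OR lies further from 1 than the RR.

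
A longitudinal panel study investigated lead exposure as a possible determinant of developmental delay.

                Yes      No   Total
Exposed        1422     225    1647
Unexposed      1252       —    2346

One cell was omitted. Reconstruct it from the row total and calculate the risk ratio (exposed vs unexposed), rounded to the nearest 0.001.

The missing cell is in the unexposed row: 2346 − 1252 = 1094.
So a = 1422, b = 225, c = 1252, d = 1094.
RR = [a/(a+b)] / [c/(c+d)] = (1422/1647) / (1252/2346) = 0.86339/0.53367 = 1.61782

1.618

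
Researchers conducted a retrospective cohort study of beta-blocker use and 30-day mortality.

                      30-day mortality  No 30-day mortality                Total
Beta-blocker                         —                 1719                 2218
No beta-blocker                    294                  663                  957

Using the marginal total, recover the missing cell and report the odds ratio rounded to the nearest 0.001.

The missing cell is in the exposed row: 2218 − 1719 = 499.
So a = 499, b = 1719, c = 294, d = 663.
OR = (a·d)/(b·c) = (499 × 663) / (1719 × 294) = 330837 / 505386 = 0.65462

0.655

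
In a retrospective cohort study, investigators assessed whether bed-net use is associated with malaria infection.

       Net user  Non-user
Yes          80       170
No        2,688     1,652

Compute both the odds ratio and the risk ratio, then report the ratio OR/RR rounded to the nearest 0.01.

0.93

Reading the table with exposure as columns: a = 80 (Net user, case), b = 2688 (Net user, non-case), c = 170 (Non-user, case), d = 1652.
OR = (80·1652)/(2688·170) = 132160/456960 = 0.28922
Risk in exposed = 80/2768 = 0.02890; risk in unexposed = 170/1822 = 0.09330; RR = 0.30976
OR/RR = 0.28922 / 0.30976 = 0.93368
The outcome is rare in both groups, so OR ≈ RR (ratio near 1).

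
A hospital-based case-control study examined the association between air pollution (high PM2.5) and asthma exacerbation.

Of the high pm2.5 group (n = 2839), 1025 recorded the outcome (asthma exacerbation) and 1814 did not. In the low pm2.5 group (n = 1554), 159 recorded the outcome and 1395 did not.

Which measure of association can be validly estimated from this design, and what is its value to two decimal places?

4.96

From the description: a = 1025, b = 1814, c = 159, d = 1395.
This is a hospital-based case-control study: participants were sampled on outcome status, so risks in the source population cannot be estimated directly — relative risk is not valid here. The odds ratio is the appropriate measure.
OR = (a·d)/(b·c) = (1025 × 1395) / (1814 × 159) = 1429875 / 288426 = 4.95751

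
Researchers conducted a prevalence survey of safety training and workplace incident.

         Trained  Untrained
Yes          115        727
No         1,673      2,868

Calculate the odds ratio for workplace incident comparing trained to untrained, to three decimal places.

Reading the table with exposure as columns: a = 115 (Trained, case), b = 1673 (Trained, non-case), c = 727 (Untrained, case), d = 2868.
OR = (a·d)/(b·c) = (115 × 2868) / (1673 × 727) = 329820 / 1216271 = 0.27117
Exposure is associated with lower odds of workplace incident (OR = 0.27 < 1).

0.271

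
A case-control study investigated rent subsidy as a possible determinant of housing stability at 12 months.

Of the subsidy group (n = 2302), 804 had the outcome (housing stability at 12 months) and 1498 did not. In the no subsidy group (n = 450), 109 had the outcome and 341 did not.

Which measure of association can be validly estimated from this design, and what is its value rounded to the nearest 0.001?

1.679

From the description: a = 804, b = 1498, c = 109, d = 341.
This is a case-control study: participants were sampled on outcome status, so risks in the source population cannot be estimated directly — relative risk is not valid here. The odds ratio is the appropriate measure.
OR = (a·d)/(b·c) = (804 × 341) / (1498 × 109) = 274164 / 163282 = 1.67908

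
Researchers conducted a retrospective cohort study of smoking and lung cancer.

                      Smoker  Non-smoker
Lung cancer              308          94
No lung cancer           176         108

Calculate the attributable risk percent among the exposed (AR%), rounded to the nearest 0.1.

Reading the table with exposure as columns: a = 308 (Smoker, case), b = 176 (Smoker, non-case), c = 94 (Non-smoker, case), d = 108.
Risk in exposed = 308/484 = 0.63636; risk in unexposed = 94/202 = 0.46535.
RR = 0.63636/0.46535 = 1.36750
AR% = (RR − 1)/RR × 100 = (1.36750 − 1)/1.36750 × 100 = 26.8741%

26.9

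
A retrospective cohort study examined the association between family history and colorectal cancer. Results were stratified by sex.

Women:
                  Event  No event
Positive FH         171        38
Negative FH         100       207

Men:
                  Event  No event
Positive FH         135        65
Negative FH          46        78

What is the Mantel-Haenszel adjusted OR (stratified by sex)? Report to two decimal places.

6.09

OR_MH = Σ(aᵢdᵢ/nᵢ) / Σ(bᵢcᵢ/nᵢ), where nᵢ is the stratum total.
Stratum 1 (Women): n = 516; a·d/n = 171·207/516 = 68.5988; b·c/n = 38·100/516 = 7.3643
Stratum 2 (Men): n = 324; a·d/n = 135·78/324 = 32.5000; b·c/n = 65·46/324 = 9.2284
OR_MH = (68.5988 + 32.5000) / (7.3643 + 9.2284) = 101.0988 / 16.5927 = 6.09296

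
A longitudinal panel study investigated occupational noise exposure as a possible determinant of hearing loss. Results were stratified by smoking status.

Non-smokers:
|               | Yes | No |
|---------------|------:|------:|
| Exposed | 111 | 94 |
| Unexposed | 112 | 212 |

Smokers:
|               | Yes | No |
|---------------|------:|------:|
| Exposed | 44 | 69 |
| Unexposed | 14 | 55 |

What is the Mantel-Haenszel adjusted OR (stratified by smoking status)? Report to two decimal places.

OR_MH = Σ(aᵢdᵢ/nᵢ) / Σ(bᵢcᵢ/nᵢ), where nᵢ is the stratum total.
Stratum 1 (Non-smokers): n = 529; a·d/n = 111·212/529 = 44.4839; b·c/n = 94·112/529 = 19.9017
Stratum 2 (Smokers): n = 182; a·d/n = 44·55/182 = 13.2967; b·c/n = 69·14/182 = 5.3077
OR_MH = (44.4839 + 13.2967) / (19.9017 + 5.3077) = 57.7806 / 25.2094 = 2.29203

2.29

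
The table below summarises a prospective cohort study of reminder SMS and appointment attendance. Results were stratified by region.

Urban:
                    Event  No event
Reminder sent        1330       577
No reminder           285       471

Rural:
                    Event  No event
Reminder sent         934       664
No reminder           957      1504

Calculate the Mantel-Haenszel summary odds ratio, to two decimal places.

OR_MH = Σ(aᵢdᵢ/nᵢ) / Σ(bᵢcᵢ/nᵢ), where nᵢ is the stratum total.
Stratum 1 (Urban): n = 2663; a·d/n = 1330·471/2663 = 235.2347; b·c/n = 577·285/2663 = 61.7518
Stratum 2 (Rural): n = 4059; a·d/n = 934·1504/4059 = 346.0793; b·c/n = 664·957/4059 = 156.5528
OR_MH = (235.2347 + 346.0793) / (61.7518 + 156.5528) = 581.3140 / 218.3046 = 2.66286

2.66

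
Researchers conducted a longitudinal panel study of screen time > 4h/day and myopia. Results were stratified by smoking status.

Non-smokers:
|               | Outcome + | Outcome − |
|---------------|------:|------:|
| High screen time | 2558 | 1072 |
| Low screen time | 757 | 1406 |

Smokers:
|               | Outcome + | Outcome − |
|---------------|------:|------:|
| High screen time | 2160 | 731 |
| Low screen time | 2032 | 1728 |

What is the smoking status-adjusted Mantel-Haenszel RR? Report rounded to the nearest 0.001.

RR_MH = Σ(aᵢ·n₀ᵢ/nᵢ) / Σ(cᵢ·n₁ᵢ/nᵢ), with n₁ᵢ = aᵢ+bᵢ (exposed), n₀ᵢ = cᵢ+dᵢ (unexposed), nᵢ = n₁ᵢ+n₀ᵢ.
Stratum 1 (Non-smokers): n₁ = 3630, n₀ = 2163, n = 5793; a·n₀/n = 2558·2163/5793 = 955.1103; c·n₁/n = 757·3630/5793 = 474.3501
Stratum 2 (Smokers): n₁ = 2891, n₀ = 3760, n = 6651; a·n₀/n = 2160·3760/6651 = 1221.1096; c·n₁/n = 2032·2891/6651 = 883.2524
RR_MH = (955.1103 + 1221.1096) / (474.3501 + 883.2524) = 2176.2199 / 1357.6025 = 1.60299

1.603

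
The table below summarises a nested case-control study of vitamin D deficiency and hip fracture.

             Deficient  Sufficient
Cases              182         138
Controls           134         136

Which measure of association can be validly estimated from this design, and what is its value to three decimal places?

1.339

Reading the table with exposure as columns: a = 182 (Deficient, case), b = 134 (Deficient, non-case), c = 138 (Sufficient, case), d = 136.
This is a nested case-control study: participants were sampled on outcome status, so risks in the source population cannot be estimated directly — relative risk is not valid here. The odds ratio is the appropriate measure.
OR = (a·d)/(b·c) = (182 × 136) / (134 × 138) = 24752 / 18492 = 1.33852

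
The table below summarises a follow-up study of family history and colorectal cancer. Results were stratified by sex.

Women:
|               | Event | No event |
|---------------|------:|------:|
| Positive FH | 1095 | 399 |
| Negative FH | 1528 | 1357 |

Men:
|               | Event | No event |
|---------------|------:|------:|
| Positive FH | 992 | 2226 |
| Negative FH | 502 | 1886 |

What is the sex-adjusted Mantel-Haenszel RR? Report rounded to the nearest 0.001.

1.413

RR_MH = Σ(aᵢ·n₀ᵢ/nᵢ) / Σ(cᵢ·n₁ᵢ/nᵢ), with n₁ᵢ = aᵢ+bᵢ (exposed), n₀ᵢ = cᵢ+dᵢ (unexposed), nᵢ = n₁ᵢ+n₀ᵢ.
Stratum 1 (Women): n₁ = 1494, n₀ = 2885, n = 4379; a·n₀/n = 1095·2885/4379 = 721.4147; c·n₁/n = 1528·1494/4379 = 521.3135
Stratum 2 (Men): n₁ = 3218, n₀ = 2388, n = 5606; a·n₀/n = 992·2388/5606 = 422.5644; c·n₁/n = 502·3218/5606 = 288.1620
RR_MH = (721.4147 + 422.5644) / (521.3135 + 288.1620) = 1143.9791 / 809.4755 = 1.41323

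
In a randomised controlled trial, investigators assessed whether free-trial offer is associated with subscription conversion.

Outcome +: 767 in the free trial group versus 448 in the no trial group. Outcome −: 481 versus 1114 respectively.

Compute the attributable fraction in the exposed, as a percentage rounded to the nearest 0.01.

From the description: a = 767, b = 481, c = 448, d = 1114.
Risk in exposed = 767/1248 = 0.61458; risk in unexposed = 448/1562 = 0.28681.
RR = 0.61458/0.28681 = 2.14281
AR% = (RR − 1)/RR × 100 = (2.14281 − 1)/2.14281 × 100 = 53.3323%

53.33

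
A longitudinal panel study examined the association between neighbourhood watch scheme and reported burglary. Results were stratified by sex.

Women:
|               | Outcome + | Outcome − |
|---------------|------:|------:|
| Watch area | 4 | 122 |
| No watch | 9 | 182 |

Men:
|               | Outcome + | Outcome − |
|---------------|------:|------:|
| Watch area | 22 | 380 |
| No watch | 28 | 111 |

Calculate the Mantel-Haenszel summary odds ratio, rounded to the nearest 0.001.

OR_MH = Σ(aᵢdᵢ/nᵢ) / Σ(bᵢcᵢ/nᵢ), where nᵢ is the stratum total.
Stratum 1 (Women): n = 317; a·d/n = 4·182/317 = 2.2965; b·c/n = 122·9/317 = 3.4637
Stratum 2 (Men): n = 541; a·d/n = 22·111/541 = 4.5139; b·c/n = 380·28/541 = 19.6673
OR_MH = (2.2965 + 4.5139) / (3.4637 + 19.6673) = 6.8104 / 23.1310 = 0.29443

0.294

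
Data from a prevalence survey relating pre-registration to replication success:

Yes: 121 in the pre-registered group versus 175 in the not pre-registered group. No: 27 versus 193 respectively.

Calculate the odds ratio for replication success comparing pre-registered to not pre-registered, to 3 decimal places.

From the description: a = 121, b = 27, c = 175, d = 193.
OR = (a·d)/(b·c) = (121 × 193) / (27 × 175) = 23353 / 4725 = 4.94243
The odds of replication success are about 4.94 times as high in the pre-registered group.

4.942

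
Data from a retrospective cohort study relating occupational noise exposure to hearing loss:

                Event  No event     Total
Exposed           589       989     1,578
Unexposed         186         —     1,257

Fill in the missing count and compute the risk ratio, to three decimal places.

2.522

The missing cell is in the unexposed row: 1257 − 186 = 1071.
So a = 589, b = 989, c = 186, d = 1071.
RR = [a/(a+b)] / [c/(c+d)] = (589/1578) / (186/1257) = 0.37326/0.14797 = 2.52250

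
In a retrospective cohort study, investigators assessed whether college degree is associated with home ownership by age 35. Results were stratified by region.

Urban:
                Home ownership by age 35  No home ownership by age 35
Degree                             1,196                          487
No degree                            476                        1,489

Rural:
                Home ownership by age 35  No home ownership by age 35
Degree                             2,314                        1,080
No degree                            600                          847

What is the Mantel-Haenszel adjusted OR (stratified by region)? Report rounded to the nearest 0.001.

OR_MH = Σ(aᵢdᵢ/nᵢ) / Σ(bᵢcᵢ/nᵢ), where nᵢ is the stratum total.
Stratum 1 (Urban): n = 3648; a·d/n = 1196·1489/3648 = 488.1700; b·c/n = 487·476/3648 = 63.5450
Stratum 2 (Rural): n = 4841; a·d/n = 2314·847/4841 = 404.8663; b·c/n = 1080·600/4841 = 133.8566
OR_MH = (488.1700 + 404.8663) / (63.5450 + 133.8566) = 893.0363 / 197.4016 = 4.52396

4.524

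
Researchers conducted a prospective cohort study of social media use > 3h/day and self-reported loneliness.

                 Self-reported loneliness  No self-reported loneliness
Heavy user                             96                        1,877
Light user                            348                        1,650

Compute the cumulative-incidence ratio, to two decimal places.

Cells: a = 96, b = 1877, c = 348, d = 1650.
Risk in exposed = 96/1973 = 0.04866; risk in unexposed = 348/1998 = 0.17417.
RR = 0.04866 / 0.17417 = 0.27936
The risk is 72% lower among the exposed than among the unexposed.

0.28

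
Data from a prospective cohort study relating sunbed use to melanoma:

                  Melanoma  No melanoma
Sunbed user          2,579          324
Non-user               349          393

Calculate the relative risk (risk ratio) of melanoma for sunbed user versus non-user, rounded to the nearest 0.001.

Cells: a = 2579, b = 324, c = 349, d = 393.
Risk in exposed = 2579/2903 = 0.88839; risk in unexposed = 349/742 = 0.47035.
RR = 0.88839 / 0.47035 = 1.88879
The risk among the exposed is 1.89 times that among the unexposed.

1.889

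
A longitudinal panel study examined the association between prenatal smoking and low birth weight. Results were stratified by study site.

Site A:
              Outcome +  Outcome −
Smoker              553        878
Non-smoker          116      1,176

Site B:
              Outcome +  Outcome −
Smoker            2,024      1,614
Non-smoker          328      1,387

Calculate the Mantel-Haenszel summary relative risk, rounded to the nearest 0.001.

RR_MH = Σ(aᵢ·n₀ᵢ/nᵢ) / Σ(cᵢ·n₁ᵢ/nᵢ), with n₁ᵢ = aᵢ+bᵢ (exposed), n₀ᵢ = cᵢ+dᵢ (unexposed), nᵢ = n₁ᵢ+n₀ᵢ.
Stratum 1 (Site A): n₁ = 1431, n₀ = 1292, n = 2723; a·n₀/n = 553·1292/2723 = 262.3856; c·n₁/n = 116·1431/2723 = 60.9607
Stratum 2 (Site B): n₁ = 3638, n₀ = 1715, n = 5353; a·n₀/n = 2024·1715/5353 = 648.4513; c·n₁/n = 328·3638/5353 = 222.9150
RR_MH = (262.3856 + 648.4513) / (60.9607 + 222.9150) = 910.8369 / 283.8757 = 3.20858

3.209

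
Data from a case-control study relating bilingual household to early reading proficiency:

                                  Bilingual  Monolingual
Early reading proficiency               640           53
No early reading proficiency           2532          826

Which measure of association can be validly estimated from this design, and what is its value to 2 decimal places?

3.94

Reading the table with exposure as columns: a = 640 (Bilingual, case), b = 2532 (Bilingual, non-case), c = 53 (Monolingual, case), d = 826.
This is a case-control study: participants were sampled on outcome status, so risks in the source population cannot be estimated directly — relative risk is not valid here. The odds ratio is the appropriate measure.
OR = (a·d)/(b·c) = (640 × 826) / (2532 × 53) = 528640 / 134196 = 3.93931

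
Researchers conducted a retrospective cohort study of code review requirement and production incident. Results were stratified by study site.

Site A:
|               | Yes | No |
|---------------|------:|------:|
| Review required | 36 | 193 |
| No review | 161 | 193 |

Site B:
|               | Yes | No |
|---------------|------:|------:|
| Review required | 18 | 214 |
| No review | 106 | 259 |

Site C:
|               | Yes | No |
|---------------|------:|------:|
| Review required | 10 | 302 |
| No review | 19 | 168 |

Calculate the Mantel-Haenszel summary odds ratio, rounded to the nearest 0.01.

0.22

OR_MH = Σ(aᵢdᵢ/nᵢ) / Σ(bᵢcᵢ/nᵢ), where nᵢ is the stratum total.
Stratum 1 (Site A): n = 583; a·d/n = 36·193/583 = 11.9177; b·c/n = 193·161/583 = 53.2985
Stratum 2 (Site B): n = 597; a·d/n = 18·259/597 = 7.8090; b·c/n = 214·106/597 = 37.9966
Stratum 3 (Site C): n = 499; a·d/n = 10·168/499 = 3.3667; b·c/n = 302·19/499 = 11.4990
OR_MH = (11.9177 + 7.8090 + 3.3667) / (53.2985 + 37.9966 + 11.4990) = 23.0934 / 102.7941 = 0.22466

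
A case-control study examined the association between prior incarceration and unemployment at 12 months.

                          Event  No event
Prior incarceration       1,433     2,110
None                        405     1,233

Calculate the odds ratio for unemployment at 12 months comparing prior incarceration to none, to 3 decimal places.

2.068

Cells: a = 1433, b = 2110, c = 405, d = 1233.
OR = (a·d)/(b·c) = (1433 × 1233) / (2110 × 405) = 1766889 / 854550 = 2.06763
The odds of unemployment at 12 months are about 2.07 times as high in the prior incarceration group.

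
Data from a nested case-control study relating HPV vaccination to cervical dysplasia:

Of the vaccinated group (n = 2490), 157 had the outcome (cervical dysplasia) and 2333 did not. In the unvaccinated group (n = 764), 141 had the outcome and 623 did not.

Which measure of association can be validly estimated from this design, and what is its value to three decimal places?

From the description: a = 157, b = 2333, c = 141, d = 623.
This is a nested case-control study: participants were sampled on outcome status, so risks in the source population cannot be estimated directly — relative risk is not valid here. The odds ratio is the appropriate measure.
OR = (a·d)/(b·c) = (157 × 623) / (2333 × 141) = 97811 / 328953 = 0.29734

0.297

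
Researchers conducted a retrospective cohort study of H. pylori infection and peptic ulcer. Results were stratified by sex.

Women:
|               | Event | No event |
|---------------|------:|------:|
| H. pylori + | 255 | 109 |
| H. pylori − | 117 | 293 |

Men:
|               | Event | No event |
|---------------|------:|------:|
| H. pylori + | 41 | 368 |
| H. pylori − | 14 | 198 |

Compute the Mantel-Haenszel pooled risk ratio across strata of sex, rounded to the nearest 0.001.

2.320

RR_MH = Σ(aᵢ·n₀ᵢ/nᵢ) / Σ(cᵢ·n₁ᵢ/nᵢ), with n₁ᵢ = aᵢ+bᵢ (exposed), n₀ᵢ = cᵢ+dᵢ (unexposed), nᵢ = n₁ᵢ+n₀ᵢ.
Stratum 1 (Women): n₁ = 364, n₀ = 410, n = 774; a·n₀/n = 255·410/774 = 135.0775; c·n₁/n = 117·364/774 = 55.0233
Stratum 2 (Men): n₁ = 409, n₀ = 212, n = 621; a·n₀/n = 41·212/621 = 13.9968; c·n₁/n = 14·409/621 = 9.2206
RR_MH = (135.0775 + 13.9968) / (55.0233 + 9.2206) = 149.0743 / 64.2439 = 2.32044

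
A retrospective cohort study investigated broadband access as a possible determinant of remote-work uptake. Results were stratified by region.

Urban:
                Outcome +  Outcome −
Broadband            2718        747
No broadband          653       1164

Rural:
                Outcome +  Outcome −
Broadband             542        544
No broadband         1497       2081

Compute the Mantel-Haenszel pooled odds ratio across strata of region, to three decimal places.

OR_MH = Σ(aᵢdᵢ/nᵢ) / Σ(bᵢcᵢ/nᵢ), where nᵢ is the stratum total.
Stratum 1 (Urban): n = 5282; a·d/n = 2718·1164/5282 = 598.9686; b·c/n = 747·653/5282 = 92.3497
Stratum 2 (Rural): n = 4664; a·d/n = 542·2081/4664 = 241.8315; b·c/n = 544·1497/4664 = 174.6072
OR_MH = (598.9686 + 241.8315) / (92.3497 + 174.6072) = 840.8000 / 266.9569 = 3.14957

3.150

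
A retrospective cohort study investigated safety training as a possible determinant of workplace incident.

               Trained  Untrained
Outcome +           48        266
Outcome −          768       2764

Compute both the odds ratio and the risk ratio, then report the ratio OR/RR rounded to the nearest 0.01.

0.97

Reading the table with exposure as columns: a = 48 (Trained, case), b = 768 (Trained, non-case), c = 266 (Untrained, case), d = 2764.
OR = (48·2764)/(768·266) = 132672/204288 = 0.64944
Risk in exposed = 48/816 = 0.05882; risk in unexposed = 266/3030 = 0.08779; RR = 0.67006
OR/RR = 0.64944 / 0.67006 = 0.96922
The outcome is rare in both groups, so OR ≈ RR (ratio near 1).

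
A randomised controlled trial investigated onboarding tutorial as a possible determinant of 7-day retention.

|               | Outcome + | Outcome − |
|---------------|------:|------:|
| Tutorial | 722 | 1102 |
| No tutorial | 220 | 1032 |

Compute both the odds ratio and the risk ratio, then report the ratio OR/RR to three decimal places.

Cells: a = 722, b = 1102, c = 220, d = 1032.
OR = (722·1032)/(1102·220) = 745104/242440 = 3.07335
Risk in exposed = 722/1824 = 0.39583; risk in unexposed = 220/1252 = 0.17572; RR = 2.25265
OR/RR = 3.07335 / 2.25265 = 1.36433
The outcome is not rare, so the OR lies further from 1 than the RR.

1.364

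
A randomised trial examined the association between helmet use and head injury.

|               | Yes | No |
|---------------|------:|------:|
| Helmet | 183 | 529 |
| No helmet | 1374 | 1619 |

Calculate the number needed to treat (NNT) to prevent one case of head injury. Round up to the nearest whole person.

5

Risk in treated group = 183/712 = 0.25702; risk in control = 1374/2993 = 0.45907.
Absolute risk reduction = 0.45907 − 0.25702 = 0.20205
NNT = 1 / ARR = 1 / 0.20205 = 4.949 → round up → 5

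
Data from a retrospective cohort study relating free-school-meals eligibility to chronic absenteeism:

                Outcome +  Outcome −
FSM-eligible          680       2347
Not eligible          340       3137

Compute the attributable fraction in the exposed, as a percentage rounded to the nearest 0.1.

Cells: a = 680, b = 2347, c = 340, d = 3137.
Risk in exposed = 680/3027 = 0.22464; risk in unexposed = 340/3477 = 0.09779.
RR = 0.22464/0.09779 = 2.29732
AR% = (RR − 1)/RR × 100 = (2.29732 − 1)/2.29732 × 100 = 56.4711%

56.5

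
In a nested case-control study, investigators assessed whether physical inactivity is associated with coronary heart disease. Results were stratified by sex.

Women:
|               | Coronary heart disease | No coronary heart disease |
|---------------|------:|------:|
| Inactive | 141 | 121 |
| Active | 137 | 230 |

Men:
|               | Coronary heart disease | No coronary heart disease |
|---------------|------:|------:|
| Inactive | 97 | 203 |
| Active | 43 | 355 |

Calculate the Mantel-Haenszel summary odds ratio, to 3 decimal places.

OR_MH = Σ(aᵢdᵢ/nᵢ) / Σ(bᵢcᵢ/nᵢ), where nᵢ is the stratum total.
Stratum 1 (Women): n = 629; a·d/n = 141·230/629 = 51.5580; b·c/n = 121·137/629 = 26.3545
Stratum 2 (Men): n = 698; a·d/n = 97·355/698 = 49.3338; b·c/n = 203·43/698 = 12.5057
OR_MH = (51.5580 + 49.3338) / (26.3545 + 12.5057) = 100.8918 / 38.8603 = 2.59627

2.596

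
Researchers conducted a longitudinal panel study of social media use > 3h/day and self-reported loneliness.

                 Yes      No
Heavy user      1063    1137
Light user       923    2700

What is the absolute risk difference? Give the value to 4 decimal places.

Cells: a = 1063, b = 1137, c = 923, d = 2700.
Risk in exposed = 1063/2200 = 0.483182; risk in unexposed = 923/3623 = 0.254761.
Risk difference = 0.483182 − 0.254761 = 0.228421

0.2284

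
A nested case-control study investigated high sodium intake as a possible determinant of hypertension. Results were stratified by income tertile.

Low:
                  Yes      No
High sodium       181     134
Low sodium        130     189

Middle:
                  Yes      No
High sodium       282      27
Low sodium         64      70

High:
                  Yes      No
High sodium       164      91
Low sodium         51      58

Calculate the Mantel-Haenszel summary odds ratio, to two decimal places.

2.82

OR_MH = Σ(aᵢdᵢ/nᵢ) / Σ(bᵢcᵢ/nᵢ), where nᵢ is the stratum total.
Stratum 1 (Low): n = 634; a·d/n = 181·189/634 = 53.9574; b·c/n = 134·130/634 = 27.4763
Stratum 2 (Middle): n = 443; a·d/n = 282·70/443 = 44.5598; b·c/n = 27·64/443 = 3.9007
Stratum 3 (High): n = 364; a·d/n = 164·58/364 = 26.1319; b·c/n = 91·51/364 = 12.7500
OR_MH = (53.9574 + 44.5598 + 26.1319) / (27.4763 + 3.9007 + 12.7500) = 124.6491 / 44.1270 = 2.82478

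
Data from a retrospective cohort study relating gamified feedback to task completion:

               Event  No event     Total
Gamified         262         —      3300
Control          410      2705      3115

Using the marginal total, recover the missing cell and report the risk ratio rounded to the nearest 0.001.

0.603

The missing cell is in the exposed row: 3300 − 262 = 3038.
So a = 262, b = 3038, c = 410, d = 2705.
RR = [a/(a+b)] / [c/(c+d)] = (262/3300) / (410/3115) = 0.07939/0.13162 = 0.60320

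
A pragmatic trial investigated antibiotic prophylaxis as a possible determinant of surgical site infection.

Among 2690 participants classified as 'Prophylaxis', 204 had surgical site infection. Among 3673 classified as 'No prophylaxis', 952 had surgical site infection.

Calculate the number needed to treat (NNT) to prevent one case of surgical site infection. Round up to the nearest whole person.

6

Risk in treated group = 204/2690 = 0.07584; risk in control = 952/3673 = 0.25919.
Absolute risk reduction = 0.25919 − 0.07584 = 0.18335
NNT = 1 / ARR = 1 / 0.18335 = 5.454 → round up → 6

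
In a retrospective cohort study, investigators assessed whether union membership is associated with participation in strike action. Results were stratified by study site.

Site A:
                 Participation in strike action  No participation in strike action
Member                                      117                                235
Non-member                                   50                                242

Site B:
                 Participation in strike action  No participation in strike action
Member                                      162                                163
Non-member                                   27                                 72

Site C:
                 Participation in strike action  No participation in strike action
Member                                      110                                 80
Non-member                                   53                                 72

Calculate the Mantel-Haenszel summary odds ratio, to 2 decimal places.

OR_MH = Σ(aᵢdᵢ/nᵢ) / Σ(bᵢcᵢ/nᵢ), where nᵢ is the stratum total.
Stratum 1 (Site A): n = 644; a·d/n = 117·242/644 = 43.9658; b·c/n = 235·50/644 = 18.2453
Stratum 2 (Site B): n = 424; a·d/n = 162·72/424 = 27.5094; b·c/n = 163·27/424 = 10.3797
Stratum 3 (Site C): n = 315; a·d/n = 110·72/315 = 25.1429; b·c/n = 80·53/315 = 13.4603
OR_MH = (43.9658 + 27.5094 + 25.1429) / (18.2453 + 10.3797 + 13.4603) = 96.6181 / 42.0854 = 2.29576

2.30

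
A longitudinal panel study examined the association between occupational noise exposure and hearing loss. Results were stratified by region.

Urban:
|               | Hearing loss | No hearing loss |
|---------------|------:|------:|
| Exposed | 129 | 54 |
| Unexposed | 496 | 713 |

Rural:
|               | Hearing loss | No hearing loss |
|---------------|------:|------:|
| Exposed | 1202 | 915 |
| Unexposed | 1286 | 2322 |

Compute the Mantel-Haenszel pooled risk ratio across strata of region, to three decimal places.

RR_MH = Σ(aᵢ·n₀ᵢ/nᵢ) / Σ(cᵢ·n₁ᵢ/nᵢ), with n₁ᵢ = aᵢ+bᵢ (exposed), n₀ᵢ = cᵢ+dᵢ (unexposed), nᵢ = n₁ᵢ+n₀ᵢ.
Stratum 1 (Urban): n₁ = 183, n₀ = 1209, n = 1392; a·n₀/n = 129·1209/1392 = 112.0409; c·n₁/n = 496·183/1392 = 65.2069
Stratum 2 (Rural): n₁ = 2117, n₀ = 3608, n = 5725; a·n₀/n = 1202·3608/5725 = 757.5224; c·n₁/n = 1286·2117/5725 = 475.5392
RR_MH = (112.0409 + 757.5224) / (65.2069 + 475.5392) = 869.5634 / 540.7461 = 1.60808

1.608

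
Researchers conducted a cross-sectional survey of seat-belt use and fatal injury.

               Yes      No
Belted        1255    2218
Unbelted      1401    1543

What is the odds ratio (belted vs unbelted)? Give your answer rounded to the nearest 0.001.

0.623

Cells: a = 1255, b = 2218, c = 1401, d = 1543.
OR = (a·d)/(b·c) = (1255 × 1543) / (2218 × 1401) = 1936465 / 3107418 = 0.62317
Exposure is associated with lower odds of fatal injury (OR = 0.62 < 1).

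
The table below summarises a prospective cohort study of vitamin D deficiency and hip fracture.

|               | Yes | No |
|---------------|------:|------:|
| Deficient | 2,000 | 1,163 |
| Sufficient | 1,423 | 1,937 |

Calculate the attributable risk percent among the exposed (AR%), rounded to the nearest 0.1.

33.0

Cells: a = 2000, b = 1163, c = 1423, d = 1937.
Risk in exposed = 2000/3163 = 0.63231; risk in unexposed = 1423/3360 = 0.42351.
RR = 0.63231/0.42351 = 1.49302
AR% = (RR − 1)/RR × 100 = (1.49302 − 1)/1.49302 × 100 = 33.0216%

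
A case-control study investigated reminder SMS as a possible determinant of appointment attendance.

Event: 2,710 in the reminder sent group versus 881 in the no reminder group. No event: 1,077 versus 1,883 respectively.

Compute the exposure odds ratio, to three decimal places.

From the description: a = 2710, b = 1077, c = 881, d = 1883.
OR = (a·d)/(b·c) = (2710 × 1883) / (1077 × 881) = 5102930 / 948837 = 5.37809
The odds of appointment attendance are about 5.38 times as high in the reminder sent group.

5.378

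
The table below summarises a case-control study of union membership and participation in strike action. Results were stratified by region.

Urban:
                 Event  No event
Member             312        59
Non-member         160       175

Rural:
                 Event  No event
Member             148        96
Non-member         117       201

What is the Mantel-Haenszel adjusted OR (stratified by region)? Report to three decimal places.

OR_MH = Σ(aᵢdᵢ/nᵢ) / Σ(bᵢcᵢ/nᵢ), where nᵢ is the stratum total.
Stratum 1 (Urban): n = 706; a·d/n = 312·175/706 = 77.3371; b·c/n = 59·160/706 = 13.3711
Stratum 2 (Rural): n = 562; a·d/n = 148·201/562 = 52.9324; b·c/n = 96·117/562 = 19.9858
OR_MH = (77.3371 + 52.9324) / (13.3711 + 19.9858) = 130.2695 / 33.3569 = 3.90533

3.905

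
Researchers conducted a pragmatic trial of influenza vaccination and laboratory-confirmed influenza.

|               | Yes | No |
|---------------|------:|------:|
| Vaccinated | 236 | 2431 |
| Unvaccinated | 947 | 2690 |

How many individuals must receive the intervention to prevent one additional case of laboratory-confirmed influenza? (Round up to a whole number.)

Risk in treated group = 236/2667 = 0.08849; risk in control = 947/3637 = 0.26038.
Absolute risk reduction = 0.26038 − 0.08849 = 0.17189
NNT = 1 / ARR = 1 / 0.17189 = 5.818 → round up → 6

6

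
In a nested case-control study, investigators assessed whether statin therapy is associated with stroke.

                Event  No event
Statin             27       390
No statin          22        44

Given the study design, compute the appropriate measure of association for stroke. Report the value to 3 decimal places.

Cells: a = 27, b = 390, c = 22, d = 44.
This is a nested case-control study: participants were sampled on outcome status, so risks in the source population cannot be estimated directly — relative risk is not valid here. The odds ratio is the appropriate measure.
OR = (a·d)/(b·c) = (27 × 44) / (390 × 22) = 1188 / 8580 = 0.13846

0.138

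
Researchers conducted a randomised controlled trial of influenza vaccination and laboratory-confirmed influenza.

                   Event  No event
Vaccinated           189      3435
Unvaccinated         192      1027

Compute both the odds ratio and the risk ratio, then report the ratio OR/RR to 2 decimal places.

Cells: a = 189, b = 3435, c = 192, d = 1027.
OR = (189·1027)/(3435·192) = 194103/659520 = 0.29431
Risk in exposed = 189/3624 = 0.05215; risk in unexposed = 192/1219 = 0.15751; RR = 0.33111
OR/RR = 0.29431 / 0.33111 = 0.88885
The outcome is not rare, so the OR lies further from 1 than the RR.

0.89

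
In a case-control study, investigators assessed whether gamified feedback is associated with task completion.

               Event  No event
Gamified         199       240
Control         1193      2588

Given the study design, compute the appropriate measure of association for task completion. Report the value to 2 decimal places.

Cells: a = 199, b = 240, c = 1193, d = 2588.
This is a case-control study: participants were sampled on outcome status, so risks in the source population cannot be estimated directly — relative risk is not valid here. The odds ratio is the appropriate measure.
OR = (a·d)/(b·c) = (199 × 2588) / (240 × 1193) = 515012 / 286320 = 1.79873

1.80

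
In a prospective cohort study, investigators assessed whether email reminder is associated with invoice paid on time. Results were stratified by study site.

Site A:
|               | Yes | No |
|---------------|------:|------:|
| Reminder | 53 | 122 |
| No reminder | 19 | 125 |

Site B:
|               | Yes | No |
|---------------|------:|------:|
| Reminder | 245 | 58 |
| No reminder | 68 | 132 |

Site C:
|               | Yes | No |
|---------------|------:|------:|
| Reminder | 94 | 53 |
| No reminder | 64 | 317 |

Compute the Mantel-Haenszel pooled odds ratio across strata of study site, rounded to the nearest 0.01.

OR_MH = Σ(aᵢdᵢ/nᵢ) / Σ(bᵢcᵢ/nᵢ), where nᵢ is the stratum total.
Stratum 1 (Site A): n = 319; a·d/n = 53·125/319 = 20.7680; b·c/n = 122·19/319 = 7.2665
Stratum 2 (Site B): n = 503; a·d/n = 245·132/503 = 64.2942; b·c/n = 58·68/503 = 7.8410
Stratum 3 (Site C): n = 528; a·d/n = 94·317/528 = 56.4356; b·c/n = 53·64/528 = 6.4242
OR_MH = (20.7680 + 64.2942 + 56.4356) / (7.2665 + 7.8410 + 6.4242) = 141.4979 / 21.5317 = 6.57162

6.57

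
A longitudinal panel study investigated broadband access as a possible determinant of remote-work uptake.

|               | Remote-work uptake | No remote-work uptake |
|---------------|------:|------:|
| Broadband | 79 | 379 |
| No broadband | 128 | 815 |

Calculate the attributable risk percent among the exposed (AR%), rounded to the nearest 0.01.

21.31

Cells: a = 79, b = 379, c = 128, d = 815.
Risk in exposed = 79/458 = 0.17249; risk in unexposed = 128/943 = 0.13574.
RR = 0.17249/0.13574 = 1.27076
AR% = (RR − 1)/RR × 100 = (1.27076 − 1)/1.27076 × 100 = 21.3069%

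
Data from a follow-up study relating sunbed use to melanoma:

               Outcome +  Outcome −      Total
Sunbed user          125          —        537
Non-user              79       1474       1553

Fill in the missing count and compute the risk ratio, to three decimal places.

4.576

The missing cell is in the exposed row: 537 − 125 = 412.
So a = 125, b = 412, c = 79, d = 1474.
RR = [a/(a+b)] / [c/(c+d)] = (125/537) / (79/1553) = 0.23277/0.05087 = 4.57594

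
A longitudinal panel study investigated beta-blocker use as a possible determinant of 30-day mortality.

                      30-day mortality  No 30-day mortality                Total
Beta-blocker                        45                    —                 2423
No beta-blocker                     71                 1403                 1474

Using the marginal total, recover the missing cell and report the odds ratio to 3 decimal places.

The missing cell is in the exposed row: 2423 − 45 = 2378.
So a = 45, b = 2378, c = 71, d = 1403.
OR = (a·d)/(b·c) = (45 × 1403) / (2378 × 71) = 63135 / 168838 = 0.37394

0.374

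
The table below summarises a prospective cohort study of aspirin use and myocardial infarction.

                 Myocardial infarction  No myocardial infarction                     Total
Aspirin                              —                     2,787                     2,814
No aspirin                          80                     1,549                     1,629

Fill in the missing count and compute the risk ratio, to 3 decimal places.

0.195

The missing cell is in the exposed row: 2814 − 2787 = 27.
So a = 27, b = 2787, c = 80, d = 1549.
RR = [a/(a+b)] / [c/(c+d)] = (27/2814) / (80/1629) = 0.00959/0.04911 = 0.19538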